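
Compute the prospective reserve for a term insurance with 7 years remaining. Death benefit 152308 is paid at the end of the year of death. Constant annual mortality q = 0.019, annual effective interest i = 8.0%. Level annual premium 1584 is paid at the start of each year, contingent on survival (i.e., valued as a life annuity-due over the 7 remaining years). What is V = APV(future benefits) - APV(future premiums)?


v = 1/(1+i) = 0.925926
APV(future benefits) per unit = sum_{k=0}^{6} k_p_x * q * v^(k+1) = 0.094007
APV(future benefits) = 152308 * 0.094007 = 14318.0732
Life annuity-due factor ä_{x:7} = sum_{k=0}^{6} k_p_x * v^k = 5.343576
APV(future premiums) = 1584 * 5.343576 = 8464.2249
V = 14318.0732 - 8464.2249
= 5853.8483


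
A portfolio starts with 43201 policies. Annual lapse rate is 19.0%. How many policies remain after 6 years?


remaining = initial * (1 - lapse)^years
= 43201 * (1 - 0.19)^6
= 43201 * 0.28243
= 12201.2384


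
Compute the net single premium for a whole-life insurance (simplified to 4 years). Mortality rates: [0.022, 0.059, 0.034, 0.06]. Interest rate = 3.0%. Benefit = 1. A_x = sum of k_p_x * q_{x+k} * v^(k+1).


v = 0.970874
Year 0: k_p_x=1.0, q=0.022, term=0.021359
Year 1: k_p_x=0.978, q=0.059, term=0.05439
Year 2: k_p_x=0.920298, q=0.034, term=0.028635
Year 3: k_p_x=0.889008, q=0.06, term=0.047392
A_x = 0.1518


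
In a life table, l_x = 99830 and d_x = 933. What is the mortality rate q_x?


q_x = d_x / l_x
= 933 / 99830
= 0.0093


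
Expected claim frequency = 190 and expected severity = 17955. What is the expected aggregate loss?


E[S] = E[N] * E[X]
= 190 * 17955
= 3.4114e+06


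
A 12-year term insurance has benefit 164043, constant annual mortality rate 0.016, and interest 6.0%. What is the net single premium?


NSP = benefit * sum_{k=0}^{n-1} k_p_x * q * v^(k+1)
With constant q=0.016, v=0.943396
Sum = 0.124312
NSP = 164043 * 0.124312
= 20392.585


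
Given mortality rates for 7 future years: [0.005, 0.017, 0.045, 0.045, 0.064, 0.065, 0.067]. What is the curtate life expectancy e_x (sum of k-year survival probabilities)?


e_x = sum_{k=1}^{n} k_p_x
k_p_x values:
  1_p_x = 0.995
  2_p_x = 0.978085
  3_p_x = 0.934071
  4_p_x = 0.892038
  5_p_x = 0.834948
  6_p_x = 0.780676
  7_p_x = 0.728371
e_x = 6.1432


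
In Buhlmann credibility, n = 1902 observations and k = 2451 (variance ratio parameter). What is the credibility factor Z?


Z = n / (n + k)
= 1902 / (1902 + 2451)
= 1902 / 4353
= 0.4369


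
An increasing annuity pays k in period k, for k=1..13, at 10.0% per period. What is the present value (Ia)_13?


(Ia)_n = sum_{k=1}^{n} k * v^k, v = 1/(1+i)
v = 0.909091
Sum computed term by term:
(Ia)_13 = 40.4805


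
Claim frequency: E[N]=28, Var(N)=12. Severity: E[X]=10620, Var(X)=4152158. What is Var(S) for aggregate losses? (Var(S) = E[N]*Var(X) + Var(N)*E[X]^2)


Var(S) = E[N]*Var(X) + Var(N)*E[X]^2
= 28*4152158 + 12*10620^2
= 116260424 + 1353412800
= 1.4697e+09


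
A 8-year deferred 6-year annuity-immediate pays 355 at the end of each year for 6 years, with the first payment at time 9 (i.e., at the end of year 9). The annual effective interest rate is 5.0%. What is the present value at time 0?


PV at time 8 of the 6-year annuity-immediate:
a_n = 355 * (1-(1+0.05)^(-6))/0.05 = 1801.8707
Discount back 8 years to time 0:
PV = 1801.8707 * (1+0.05)^(-8)
= 1801.8707 * 0.676839
= 1219.577


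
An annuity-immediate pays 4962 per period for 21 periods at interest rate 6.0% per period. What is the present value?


PV = PMT * (1 - (1+i)^(-n)) / i
= 4962 * (1 - (1+0.06)^(-21)) / 0.06
= 4962 * (1 - 0.294155) / 0.06
= 4962 * 11.764077
= 58373.3482


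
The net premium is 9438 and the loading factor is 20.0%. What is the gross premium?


Gross = net * (1 + loading)
= 9438 * (1 + 0.2)
= 9438 * 1.2
= 11325.6


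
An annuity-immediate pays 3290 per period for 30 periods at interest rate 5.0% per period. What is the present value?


PV = PMT * (1 - (1+i)^(-n)) / i
= 3290 * (1 - (1+0.05)^(-30)) / 0.05
= 3290 * (1 - 0.231377) / 0.05
= 3290 * 15.372451
= 50575.3639


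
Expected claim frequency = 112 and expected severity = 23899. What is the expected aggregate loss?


E[S] = E[N] * E[X]
= 112 * 23899
= 2.6767e+06


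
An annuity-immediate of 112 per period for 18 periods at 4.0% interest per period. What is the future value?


FV = PMT * ((1+i)^n - 1) / i
= 112 * ((1.04)^18 - 1) / 0.04
= 112 * (2.025817 - 1) / 0.04
= 2872.2862


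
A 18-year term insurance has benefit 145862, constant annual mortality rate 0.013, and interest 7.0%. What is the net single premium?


NSP = benefit * sum_{k=0}^{n-1} k_p_x * q * v^(k+1)
With constant q=0.013, v=0.934579
Sum = 0.120011
NSP = 145862 * 0.120011
= 17505.0326


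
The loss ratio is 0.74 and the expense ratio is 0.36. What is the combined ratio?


Combined ratio = loss ratio + expense ratio
= 0.74 + 0.36
= 1.1


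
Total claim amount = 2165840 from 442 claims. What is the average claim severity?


severity = total / number
= 2165840 / 442
= 4900.0905


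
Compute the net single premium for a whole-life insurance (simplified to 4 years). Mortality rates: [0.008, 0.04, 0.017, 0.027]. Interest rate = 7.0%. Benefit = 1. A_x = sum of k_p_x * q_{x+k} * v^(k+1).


v = 0.934579
Year 0: k_p_x=1.0, q=0.008, term=0.007477
Year 1: k_p_x=0.992, q=0.04, term=0.034658
Year 2: k_p_x=0.95232, q=0.017, term=0.013215
Year 3: k_p_x=0.936131, q=0.027, term=0.019283
A_x = 0.0746


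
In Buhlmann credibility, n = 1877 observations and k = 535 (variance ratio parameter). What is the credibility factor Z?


Z = n / (n + k)
= 1877 / (1877 + 535)
= 1877 / 2412
= 0.7782


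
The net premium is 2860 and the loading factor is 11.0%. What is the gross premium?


Gross = net * (1 + loading)
= 2860 * (1 + 0.11)
= 2860 * 1.11
= 3174.6


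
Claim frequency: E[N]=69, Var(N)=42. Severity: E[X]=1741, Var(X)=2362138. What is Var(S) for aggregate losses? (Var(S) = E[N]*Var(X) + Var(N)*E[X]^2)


Var(S) = E[N]*Var(X) + Var(N)*E[X]^2
= 69*2362138 + 42*1741^2
= 162987522 + 127305402
= 2.9029e+08


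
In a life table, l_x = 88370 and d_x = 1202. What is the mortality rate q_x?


q_x = d_x / l_x
= 1202 / 88370
= 0.0136


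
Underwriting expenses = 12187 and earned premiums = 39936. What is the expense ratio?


Expense ratio = expenses / premiums
= 12187 / 39936
= 0.3052


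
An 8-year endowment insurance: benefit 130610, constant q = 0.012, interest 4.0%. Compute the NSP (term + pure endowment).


Term component = 10144.7671
Pure endowment = 8_p_x * v^8 * benefit = 0.907937 * 0.73069 * 130610 = 86649.3425
NSP = 96794.1096


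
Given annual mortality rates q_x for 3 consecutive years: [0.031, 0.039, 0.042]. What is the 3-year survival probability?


p_k = 1 - q_k for each year
Survival = product of (1 - q_k)
= 0.969 * 0.961 * 0.958
= 0.8921


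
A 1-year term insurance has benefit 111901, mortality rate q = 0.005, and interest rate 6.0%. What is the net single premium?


NSP = benefit * q * v
v = 1/(1+i) = 0.943396
NSP = 111901 * 0.005 * 0.943396
= 527.8349


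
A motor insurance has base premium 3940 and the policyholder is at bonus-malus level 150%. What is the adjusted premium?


adjusted = base * BM_level / 100
= 3940 * 150 / 100
= 3940 * 1.5
= 5910.0


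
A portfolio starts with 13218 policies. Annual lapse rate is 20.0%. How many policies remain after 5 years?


remaining = initial * (1 - lapse)^years
= 13218 * (1 - 0.2)^5
= 13218 * 0.32768
= 4331.2742


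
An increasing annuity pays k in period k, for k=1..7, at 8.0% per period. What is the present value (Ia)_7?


(Ia)_n = sum_{k=1}^{n} k * v^k, v = 1/(1+i)
v = 0.925926
Sum computed term by term:
(Ia)_7 = 19.2306


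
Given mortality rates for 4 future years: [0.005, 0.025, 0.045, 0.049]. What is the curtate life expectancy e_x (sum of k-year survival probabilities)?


e_x = sum_{k=1}^{n} k_p_x
k_p_x values:
  1_p_x = 0.995
  2_p_x = 0.970125
  3_p_x = 0.926469
  4_p_x = 0.881072
e_x = 3.7727


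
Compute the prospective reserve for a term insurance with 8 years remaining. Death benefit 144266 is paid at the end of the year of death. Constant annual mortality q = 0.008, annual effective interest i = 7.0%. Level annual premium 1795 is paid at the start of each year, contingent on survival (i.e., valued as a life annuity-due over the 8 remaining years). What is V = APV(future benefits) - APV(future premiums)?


v = 1/(1+i) = 0.934579
APV(future benefits) per unit = sum_{k=0}^{7} k_p_x * q * v^(k+1) = 0.046586
APV(future benefits) = 144266 * 0.046586 = 6720.7691
Life annuity-due factor ä_{x:8} = sum_{k=0}^{7} k_p_x * v^k = 6.230871
APV(future premiums) = 1795 * 6.230871 = 11184.4138
V = 6720.7691 - 11184.4138
= -4463.6447


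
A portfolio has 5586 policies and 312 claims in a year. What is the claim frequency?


frequency = claims / policies
= 312 / 5586
= 0.0559


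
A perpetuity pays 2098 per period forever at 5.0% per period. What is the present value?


PV = PMT / i
= 2098 / 0.05
= 41960.0


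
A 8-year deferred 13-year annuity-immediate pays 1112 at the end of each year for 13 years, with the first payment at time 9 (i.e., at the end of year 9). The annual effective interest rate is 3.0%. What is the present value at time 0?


PV at time 8 of the 13-year annuity-immediate:
a_n = 1112 * (1-(1+0.03)^(-13))/0.03 = 11826.0703
Discount back 8 years to time 0:
PV = 11826.0703 * (1+0.03)^(-8)
= 11826.0703 * 0.789409
= 9335.6091


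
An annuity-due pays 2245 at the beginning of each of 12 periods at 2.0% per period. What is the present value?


PV_due = PMT * (1-(1+i)^(-n))/i * (1+i)
PV_immediate = 23741.641
PV_due = 23741.641 * 1.02
= 24216.4739


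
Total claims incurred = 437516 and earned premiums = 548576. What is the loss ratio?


Loss ratio = claims / premiums
= 437516 / 548576
= 0.7975


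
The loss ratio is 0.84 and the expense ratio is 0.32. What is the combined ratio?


Combined ratio = loss ratio + expense ratio
= 0.84 + 0.32
= 1.16


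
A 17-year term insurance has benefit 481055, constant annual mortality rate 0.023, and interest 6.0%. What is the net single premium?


NSP = benefit * sum_{k=0}^{n-1} k_p_x * q * v^(k+1)
With constant q=0.023, v=0.943396
Sum = 0.20782
NSP = 481055 * 0.20782
= 99973.0901


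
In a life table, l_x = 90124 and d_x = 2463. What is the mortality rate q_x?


q_x = d_x / l_x
= 2463 / 90124
= 0.0273


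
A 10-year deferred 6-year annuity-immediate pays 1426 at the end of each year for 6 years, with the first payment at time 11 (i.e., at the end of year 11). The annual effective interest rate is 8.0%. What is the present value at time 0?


PV at time 10 of the 6-year annuity-immediate:
a_n = 1426 * (1-(1+0.08)^(-6))/0.08 = 6592.2264
Discount back 10 years to time 0:
PV = 6592.2264 * (1+0.08)^(-10)
= 6592.2264 * 0.463193
= 3053.4763


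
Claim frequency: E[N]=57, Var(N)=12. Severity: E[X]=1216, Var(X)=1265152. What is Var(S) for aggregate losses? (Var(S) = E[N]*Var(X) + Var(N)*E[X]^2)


Var(S) = E[N]*Var(X) + Var(N)*E[X]^2
= 57*1265152 + 12*1216^2
= 72113664 + 17743872
= 8.9858e+07


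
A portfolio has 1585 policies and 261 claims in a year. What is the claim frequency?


frequency = claims / policies
= 261 / 1585
= 0.1647


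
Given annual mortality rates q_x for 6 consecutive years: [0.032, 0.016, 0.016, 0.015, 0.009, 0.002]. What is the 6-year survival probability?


p_k = 1 - q_k for each year
Survival = product of (1 - q_k)
= 0.968 * 0.984 * 0.984 * 0.985 * 0.991 * 0.998
= 0.9131


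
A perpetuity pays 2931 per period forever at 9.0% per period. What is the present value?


PV = PMT / i
= 2931 / 0.09
= 32566.6667


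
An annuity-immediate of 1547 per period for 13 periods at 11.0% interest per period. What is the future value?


FV = PMT * ((1+i)^n - 1) / i
= 1547 * ((1.11)^13 - 1) / 0.11
= 1547 * (3.88328 - 1) / 0.11
= 40549.4037


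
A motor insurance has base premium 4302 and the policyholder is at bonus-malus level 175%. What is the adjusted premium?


adjusted = base * BM_level / 100
= 4302 * 175 / 100
= 4302 * 1.75
= 7528.5


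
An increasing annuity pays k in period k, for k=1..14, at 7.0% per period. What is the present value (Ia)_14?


(Ia)_n = sum_{k=1}^{n} k * v^k, v = 1/(1+i)
v = 0.934579
Sum computed term by term:
(Ia)_14 = 56.1173


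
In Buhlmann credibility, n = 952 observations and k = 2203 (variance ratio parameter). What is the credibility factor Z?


Z = n / (n + k)
= 952 / (952 + 2203)
= 952 / 3155
= 0.3017


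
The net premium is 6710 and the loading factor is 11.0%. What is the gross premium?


Gross = net * (1 + loading)
= 6710 * (1 + 0.11)
= 6710 * 1.11
= 7448.1


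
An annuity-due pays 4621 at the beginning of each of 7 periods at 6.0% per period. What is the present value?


PV_due = PMT * (1-(1+i)^(-n))/i * (1+i)
PV_immediate = 25796.1846
PV_due = 25796.1846 * 1.06
= 27343.9557


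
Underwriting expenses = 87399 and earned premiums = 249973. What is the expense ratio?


Expense ratio = expenses / premiums
= 87399 / 249973
= 0.3496


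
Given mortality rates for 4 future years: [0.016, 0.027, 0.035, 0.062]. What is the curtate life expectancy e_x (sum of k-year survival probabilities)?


e_x = sum_{k=1}^{n} k_p_x
k_p_x values:
  1_p_x = 0.984
  2_p_x = 0.957432
  3_p_x = 0.923922
  4_p_x = 0.866639
e_x = 3.732


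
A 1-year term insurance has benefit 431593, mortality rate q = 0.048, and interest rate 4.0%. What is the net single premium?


NSP = benefit * q * v
v = 1/(1+i) = 0.961538
NSP = 431593 * 0.048 * 0.961538
= 19919.6769


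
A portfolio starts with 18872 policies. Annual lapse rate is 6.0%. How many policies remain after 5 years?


remaining = initial * (1 - lapse)^years
= 18872 * (1 - 0.06)^5
= 18872 * 0.733904
= 13850.2367


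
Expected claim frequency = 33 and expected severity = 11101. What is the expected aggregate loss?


E[S] = E[N] * E[X]
= 33 * 11101
= 366333


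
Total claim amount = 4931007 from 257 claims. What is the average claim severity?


severity = total / number
= 4931007 / 257
= 19186.7977


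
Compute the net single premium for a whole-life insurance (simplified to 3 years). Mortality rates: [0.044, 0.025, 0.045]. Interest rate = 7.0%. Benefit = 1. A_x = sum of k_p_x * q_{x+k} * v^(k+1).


v = 0.934579
Year 0: k_p_x=1.0, q=0.044, term=0.041121
Year 1: k_p_x=0.956, q=0.025, term=0.020875
Year 2: k_p_x=0.9321, q=0.045, term=0.034239
A_x = 0.0962


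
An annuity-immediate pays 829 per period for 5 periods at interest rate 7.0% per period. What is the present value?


PV = PMT * (1 - (1+i)^(-n)) / i
= 829 * (1 - (1+0.07)^(-5)) / 0.07
= 829 * (1 - 0.712986) / 0.07
= 829 * 4.100197
= 3399.0637


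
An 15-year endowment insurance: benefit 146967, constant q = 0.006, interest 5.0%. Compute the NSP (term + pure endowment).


Term component = 8825.9347
Pure endowment = 15_p_x * v^15 * benefit = 0.913683 * 0.481017 * 146967 = 64591.6099
NSP = 73417.5445


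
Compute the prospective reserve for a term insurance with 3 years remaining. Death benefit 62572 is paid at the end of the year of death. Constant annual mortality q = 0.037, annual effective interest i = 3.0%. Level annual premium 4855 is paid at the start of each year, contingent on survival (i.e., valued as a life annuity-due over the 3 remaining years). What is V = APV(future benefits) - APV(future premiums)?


v = 1/(1+i) = 0.970874
APV(future benefits) per unit = sum_{k=0}^{2} k_p_x * q * v^(k+1) = 0.100909
APV(future benefits) = 62572 * 0.100909 = 6314.0719
Life annuity-due factor ä_{x:3} = sum_{k=0}^{2} k_p_x * v^k = 2.809086
APV(future premiums) = 4855 * 2.809086 = 13638.111
V = 6314.0719 - 13638.111
= -7324.0391


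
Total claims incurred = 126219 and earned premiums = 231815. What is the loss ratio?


Loss ratio = claims / premiums
= 126219 / 231815
= 0.5445


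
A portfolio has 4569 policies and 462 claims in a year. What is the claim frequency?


frequency = claims / policies
= 462 / 4569
= 0.1011


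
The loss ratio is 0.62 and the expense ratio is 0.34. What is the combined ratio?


Combined ratio = loss ratio + expense ratio
= 0.62 + 0.34
= 0.96


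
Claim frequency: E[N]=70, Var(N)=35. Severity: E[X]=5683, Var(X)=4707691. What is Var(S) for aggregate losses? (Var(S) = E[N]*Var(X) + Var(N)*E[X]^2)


Var(S) = E[N]*Var(X) + Var(N)*E[X]^2
= 70*4707691 + 35*5683^2
= 329538370 + 1130377115
= 1.4599e+09


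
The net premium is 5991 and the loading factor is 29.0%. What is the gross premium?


Gross = net * (1 + loading)
= 5991 * (1 + 0.29)
= 5991 * 1.29
= 7728.39


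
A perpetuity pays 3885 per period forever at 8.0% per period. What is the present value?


PV = PMT / i
= 3885 / 0.08
= 48562.5


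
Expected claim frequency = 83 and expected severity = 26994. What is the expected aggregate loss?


E[S] = E[N] * E[X]
= 83 * 26994
= 2.2405e+06


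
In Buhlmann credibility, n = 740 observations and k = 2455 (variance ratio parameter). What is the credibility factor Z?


Z = n / (n + k)
= 740 / (740 + 2455)
= 740 / 3195
= 0.2316


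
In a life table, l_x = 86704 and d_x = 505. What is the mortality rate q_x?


q_x = d_x / l_x
= 505 / 86704
= 0.0058


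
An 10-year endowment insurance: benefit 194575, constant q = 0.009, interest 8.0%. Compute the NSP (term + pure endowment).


Term component = 11350.0828
Pure endowment = 10_p_x * v^10 * benefit = 0.913559 * 0.463193 * 194575 = 82335.2918
NSP = 93685.3747


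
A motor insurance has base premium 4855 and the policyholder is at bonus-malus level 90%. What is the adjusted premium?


adjusted = base * BM_level / 100
= 4855 * 90 / 100
= 4855 * 0.9
= 4369.5


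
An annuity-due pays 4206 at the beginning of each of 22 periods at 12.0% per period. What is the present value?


PV_due = PMT * (1-(1+i)^(-n))/i * (1+i)
PV_immediate = 32153.38
PV_due = 32153.38 * 1.12
= 36011.7856


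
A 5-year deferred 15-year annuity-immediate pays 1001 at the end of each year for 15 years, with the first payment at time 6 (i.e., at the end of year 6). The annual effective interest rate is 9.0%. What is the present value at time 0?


PV at time 5 of the 15-year annuity-immediate:
a_n = 1001 * (1-(1+0.09)^(-15))/0.09 = 8068.7491
Discount back 5 years to time 0:
PV = 8068.7491 * (1+0.09)^(-5)
= 8068.7491 * 0.649931
= 5244.1333


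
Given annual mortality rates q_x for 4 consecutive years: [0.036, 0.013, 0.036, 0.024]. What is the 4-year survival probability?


p_k = 1 - q_k for each year
Survival = product of (1 - q_k)
= 0.964 * 0.987 * 0.964 * 0.976
= 0.8952


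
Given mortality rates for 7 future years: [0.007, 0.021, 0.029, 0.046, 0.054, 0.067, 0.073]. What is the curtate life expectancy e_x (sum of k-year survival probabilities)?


e_x = sum_{k=1}^{n} k_p_x
k_p_x values:
  1_p_x = 0.993
  2_p_x = 0.972147
  3_p_x = 0.943955
  4_p_x = 0.900533
  5_p_x = 0.851904
  6_p_x = 0.794826
  7_p_x = 0.736804
e_x = 6.1932


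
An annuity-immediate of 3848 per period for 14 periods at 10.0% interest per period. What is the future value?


FV = PMT * ((1+i)^n - 1) / i
= 3848 * ((1.1)^14 - 1) / 0.1
= 3848 * (3.797498 - 1) / 0.1
= 107647.736


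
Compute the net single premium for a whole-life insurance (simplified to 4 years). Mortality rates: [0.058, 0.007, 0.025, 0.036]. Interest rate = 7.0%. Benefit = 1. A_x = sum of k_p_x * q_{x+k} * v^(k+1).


v = 0.934579
Year 0: k_p_x=1.0, q=0.058, term=0.054206
Year 1: k_p_x=0.942, q=0.007, term=0.005759
Year 2: k_p_x=0.935406, q=0.025, term=0.019089
Year 3: k_p_x=0.912021, q=0.036, term=0.025048
A_x = 0.1041


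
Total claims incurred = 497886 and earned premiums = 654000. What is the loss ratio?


Loss ratio = claims / premiums
= 497886 / 654000
= 0.7613


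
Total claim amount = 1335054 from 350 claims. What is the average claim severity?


severity = total / number
= 1335054 / 350
= 3814.44


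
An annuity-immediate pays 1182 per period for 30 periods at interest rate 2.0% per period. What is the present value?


PV = PMT * (1 - (1+i)^(-n)) / i
= 1182 * (1 - (1+0.02)^(-30)) / 0.02
= 1182 * (1 - 0.552071) / 0.02
= 1182 * 22.396456
= 26472.6105


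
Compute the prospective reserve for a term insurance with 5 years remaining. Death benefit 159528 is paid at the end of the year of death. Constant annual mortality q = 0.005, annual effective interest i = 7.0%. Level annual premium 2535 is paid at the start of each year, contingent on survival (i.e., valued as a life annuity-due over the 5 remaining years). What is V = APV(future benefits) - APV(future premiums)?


v = 1/(1+i) = 0.934579
APV(future benefits) per unit = sum_{k=0}^{4} k_p_x * q * v^(k+1) = 0.020311
APV(future benefits) = 159528 * 0.020311 = 3240.1319
Life annuity-due factor ä_{x:5} = sum_{k=0}^{4} k_p_x * v^k = 4.346499
APV(future premiums) = 2535 * 4.346499 = 11018.374
V = 3240.1319 - 11018.374
= -7778.2421


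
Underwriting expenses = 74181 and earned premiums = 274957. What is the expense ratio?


Expense ratio = expenses / premiums
= 74181 / 274957
= 0.2698


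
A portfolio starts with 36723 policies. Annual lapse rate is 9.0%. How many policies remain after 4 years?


remaining = initial * (1 - lapse)^years
= 36723 * (1 - 0.09)^4
= 36723 * 0.68575
= 25182.7829


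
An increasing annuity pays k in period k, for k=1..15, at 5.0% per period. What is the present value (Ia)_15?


(Ia)_n = sum_{k=1}^{n} k * v^k, v = 1/(1+i)
v = 0.952381
Sum computed term by term:
(Ia)_15 = 73.6677


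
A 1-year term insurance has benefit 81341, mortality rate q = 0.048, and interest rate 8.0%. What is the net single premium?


NSP = benefit * q * v
v = 1/(1+i) = 0.925926
NSP = 81341 * 0.048 * 0.925926
= 3615.1556


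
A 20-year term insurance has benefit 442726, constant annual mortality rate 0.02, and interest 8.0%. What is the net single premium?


NSP = benefit * sum_{k=0}^{n-1} k_p_x * q * v^(k+1)
With constant q=0.02, v=0.925926
Sum = 0.171353
NSP = 442726 * 0.171353
= 75862.5085


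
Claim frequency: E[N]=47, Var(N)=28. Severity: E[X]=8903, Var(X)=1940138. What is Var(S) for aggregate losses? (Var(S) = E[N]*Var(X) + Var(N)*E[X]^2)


Var(S) = E[N]*Var(X) + Var(N)*E[X]^2
= 47*1940138 + 28*8903^2
= 91186486 + 2219375452
= 2.3106e+09


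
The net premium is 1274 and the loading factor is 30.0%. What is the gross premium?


Gross = net * (1 + loading)
= 1274 * (1 + 0.3)
= 1274 * 1.3
= 1656.2


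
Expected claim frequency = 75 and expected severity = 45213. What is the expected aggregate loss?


E[S] = E[N] * E[X]
= 75 * 45213
= 3.3910e+06


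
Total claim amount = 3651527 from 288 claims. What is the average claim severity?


severity = total / number
= 3651527 / 288
= 12678.9132


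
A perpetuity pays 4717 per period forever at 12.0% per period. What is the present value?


PV = PMT / i
= 4717 / 0.12
= 39308.3333


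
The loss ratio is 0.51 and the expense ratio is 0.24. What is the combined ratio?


Combined ratio = loss ratio + expense ratio
= 0.51 + 0.24
= 0.75


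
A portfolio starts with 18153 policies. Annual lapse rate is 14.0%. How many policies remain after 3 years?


remaining = initial * (1 - lapse)^years
= 18153 * (1 - 0.14)^3
= 18153 * 0.636056
= 11546.3246


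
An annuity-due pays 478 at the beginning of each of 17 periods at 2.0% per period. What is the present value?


PV_due = PMT * (1-(1+i)^(-n))/i * (1+i)
PV_immediate = 6831.5148
PV_due = 6831.5148 * 1.02
= 6968.1451


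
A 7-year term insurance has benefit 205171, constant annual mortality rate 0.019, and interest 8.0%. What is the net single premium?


NSP = benefit * sum_{k=0}^{n-1} k_p_x * q * v^(k+1)
With constant q=0.019, v=0.925926
Sum = 0.094007
NSP = 205171 * 0.094007
= 19287.5844


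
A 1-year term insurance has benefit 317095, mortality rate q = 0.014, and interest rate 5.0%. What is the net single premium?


NSP = benefit * q * v
v = 1/(1+i) = 0.952381
NSP = 317095 * 0.014 * 0.952381
= 4227.9333


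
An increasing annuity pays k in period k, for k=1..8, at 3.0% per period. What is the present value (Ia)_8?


(Ia)_n = sum_{k=1}^{n} k * v^k, v = 1/(1+i)
v = 0.970874
Sum computed term by term:
(Ia)_8 = 30.5003


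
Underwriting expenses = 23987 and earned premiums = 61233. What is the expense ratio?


Expense ratio = expenses / premiums
= 23987 / 61233
= 0.3917


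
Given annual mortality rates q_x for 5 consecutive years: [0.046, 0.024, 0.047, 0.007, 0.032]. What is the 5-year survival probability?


p_k = 1 - q_k for each year
Survival = product of (1 - q_k)
= 0.954 * 0.976 * 0.953 * 0.993 * 0.968
= 0.8529


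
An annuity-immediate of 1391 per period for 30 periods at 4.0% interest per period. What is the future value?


FV = PMT * ((1+i)^n - 1) / i
= 1391 * ((1.04)^30 - 1) / 0.04
= 1391 * (3.243398 - 1) / 0.04
= 78014.1484


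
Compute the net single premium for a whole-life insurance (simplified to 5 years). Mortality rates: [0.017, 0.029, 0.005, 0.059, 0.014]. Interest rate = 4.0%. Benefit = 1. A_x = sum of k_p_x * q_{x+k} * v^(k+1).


v = 0.961538
Year 0: k_p_x=1.0, q=0.017, term=0.016346
Year 1: k_p_x=0.983, q=0.029, term=0.026356
Year 2: k_p_x=0.954493, q=0.005, term=0.004243
Year 3: k_p_x=0.949721, q=0.059, term=0.047898
Year 4: k_p_x=0.893687, q=0.014, term=0.010284
A_x = 0.1051


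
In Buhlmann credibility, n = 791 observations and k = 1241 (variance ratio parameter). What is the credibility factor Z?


Z = n / (n + k)
= 791 / (791 + 1241)
= 791 / 2032
= 0.3893


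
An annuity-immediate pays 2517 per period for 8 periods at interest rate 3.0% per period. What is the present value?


PV = PMT * (1 - (1+i)^(-n)) / i
= 2517 * (1 - (1+0.03)^(-8)) / 0.03
= 2517 * (1 - 0.789409) / 0.03
= 2517 * 7.019692
= 17668.5652


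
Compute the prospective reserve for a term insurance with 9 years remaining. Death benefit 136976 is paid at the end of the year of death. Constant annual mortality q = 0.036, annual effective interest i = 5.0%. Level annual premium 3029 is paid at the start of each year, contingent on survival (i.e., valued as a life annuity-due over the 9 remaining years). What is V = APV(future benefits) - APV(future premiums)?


v = 1/(1+i) = 0.952381
APV(future benefits) per unit = sum_{k=0}^{8} k_p_x * q * v^(k+1) = 0.224608
APV(future benefits) = 136976 * 0.224608 = 30765.9403
Life annuity-due factor ä_{x:9} = sum_{k=0}^{8} k_p_x * v^k = 6.551074
APV(future premiums) = 3029 * 6.551074 = 19843.2034
V = 30765.9403 - 19843.2034
= 10922.7369


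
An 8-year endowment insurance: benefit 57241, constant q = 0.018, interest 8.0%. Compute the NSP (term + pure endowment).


Term component = 5601.6854
Pure endowment = 8_p_x * v^8 * benefit = 0.864753 * 0.540269 * 57241 = 26742.9351
NSP = 32344.6205


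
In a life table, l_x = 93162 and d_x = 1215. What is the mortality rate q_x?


q_x = d_x / l_x
= 1215 / 93162
= 0.013


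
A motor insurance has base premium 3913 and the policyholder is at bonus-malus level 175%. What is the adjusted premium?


adjusted = base * BM_level / 100
= 3913 * 175 / 100
= 3913 * 1.75
= 6847.75


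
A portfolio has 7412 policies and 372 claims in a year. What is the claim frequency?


frequency = claims / policies
= 372 / 7412
= 0.0502


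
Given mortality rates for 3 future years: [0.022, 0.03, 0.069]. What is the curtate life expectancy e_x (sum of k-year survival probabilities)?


e_x = sum_{k=1}^{n} k_p_x
k_p_x values:
  1_p_x = 0.978
  2_p_x = 0.94866
  3_p_x = 0.883202
e_x = 2.8099


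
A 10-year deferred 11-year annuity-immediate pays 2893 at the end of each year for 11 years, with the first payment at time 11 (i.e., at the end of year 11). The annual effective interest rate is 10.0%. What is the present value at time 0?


PV at time 10 of the 11-year annuity-immediate:
a_n = 2893 * (1-(1+0.1)^(-11))/0.1 = 18790.2115
Discount back 10 years to time 0:
PV = 18790.2115 * (1+0.1)^(-10)
= 18790.2115 * 0.385543
= 7244.4399


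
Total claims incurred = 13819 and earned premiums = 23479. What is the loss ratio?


Loss ratio = claims / premiums
= 13819 / 23479
= 0.5886


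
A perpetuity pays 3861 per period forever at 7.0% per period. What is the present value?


PV = PMT / i
= 3861 / 0.07
= 55157.1429


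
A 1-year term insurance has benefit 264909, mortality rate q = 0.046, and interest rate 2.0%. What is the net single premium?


NSP = benefit * q * v
v = 1/(1+i) = 0.980392
NSP = 264909 * 0.046 * 0.980392
= 11946.8765


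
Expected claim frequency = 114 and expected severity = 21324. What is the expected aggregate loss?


E[S] = E[N] * E[X]
= 114 * 21324
= 2.4309e+06


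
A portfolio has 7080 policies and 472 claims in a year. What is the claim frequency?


frequency = claims / policies
= 472 / 7080
= 0.0667


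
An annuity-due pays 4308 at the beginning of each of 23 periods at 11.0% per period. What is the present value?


PV_due = PMT * (1-(1+i)^(-n))/i * (1+i)
PV_immediate = 35611.7873
PV_due = 35611.7873 * 1.11
= 39529.0839


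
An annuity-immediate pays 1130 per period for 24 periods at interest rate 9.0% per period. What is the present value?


PV = PMT * (1 - (1+i)^(-n)) / i
= 1130 * (1 - (1+0.09)^(-24)) / 0.09
= 1130 * (1 - 0.126405) / 0.09
= 1130 * 9.706612
= 10968.4713


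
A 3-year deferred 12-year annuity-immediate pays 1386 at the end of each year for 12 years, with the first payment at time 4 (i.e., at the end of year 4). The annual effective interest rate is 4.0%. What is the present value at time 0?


PV at time 3 of the 12-year annuity-immediate:
a_n = 1386 * (1-(1+0.04)^(-12))/0.04 = 13007.7122
Discount back 3 years to time 0:
PV = 13007.7122 * (1+0.04)^(-3)
= 13007.7122 * 0.888996
= 11563.8088


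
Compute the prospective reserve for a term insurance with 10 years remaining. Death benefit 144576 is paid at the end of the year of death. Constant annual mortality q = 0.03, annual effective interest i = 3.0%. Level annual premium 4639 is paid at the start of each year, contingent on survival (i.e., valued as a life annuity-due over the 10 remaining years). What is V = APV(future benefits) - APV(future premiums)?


v = 1/(1+i) = 0.970874
APV(future benefits) per unit = sum_{k=0}^{9} k_p_x * q * v^(k+1) = 0.225644
APV(future benefits) = 144576 * 0.225644 = 32622.6487
Life annuity-due factor ä_{x:10} = sum_{k=0}^{9} k_p_x * v^k = 7.747097
APV(future premiums) = 4639 * 7.747097 = 35938.7822
V = 32622.6487 - 35938.7822
= -3316.1335


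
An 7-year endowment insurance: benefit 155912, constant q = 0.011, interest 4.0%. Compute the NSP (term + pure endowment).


Term component = 9977.4482
Pure endowment = 7_p_x * v^7 * benefit = 0.925495 * 0.759918 * 155912 = 109652.9219
NSP = 119630.3701


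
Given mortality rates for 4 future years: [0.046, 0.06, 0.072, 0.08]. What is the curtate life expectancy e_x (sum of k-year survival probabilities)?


e_x = sum_{k=1}^{n} k_p_x
k_p_x values:
  1_p_x = 0.954
  2_p_x = 0.89676
  3_p_x = 0.832193
  4_p_x = 0.765618
e_x = 3.4486


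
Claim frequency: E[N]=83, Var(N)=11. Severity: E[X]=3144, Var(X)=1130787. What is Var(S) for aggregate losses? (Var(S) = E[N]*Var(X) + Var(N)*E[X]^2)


Var(S) = E[N]*Var(X) + Var(N)*E[X]^2
= 83*1130787 + 11*3144^2
= 93855321 + 108732096
= 2.0259e+08


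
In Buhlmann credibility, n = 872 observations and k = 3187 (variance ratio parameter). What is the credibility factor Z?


Z = n / (n + k)
= 872 / (872 + 3187)
= 872 / 4059
= 0.2148


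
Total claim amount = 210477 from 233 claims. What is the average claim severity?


severity = total / number
= 210477 / 233
= 903.3348


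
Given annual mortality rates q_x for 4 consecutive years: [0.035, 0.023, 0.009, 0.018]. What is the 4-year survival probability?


p_k = 1 - q_k for each year
Survival = product of (1 - q_k)
= 0.965 * 0.977 * 0.991 * 0.982
= 0.9175


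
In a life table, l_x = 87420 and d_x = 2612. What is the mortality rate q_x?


q_x = d_x / l_x
= 2612 / 87420
= 0.0299


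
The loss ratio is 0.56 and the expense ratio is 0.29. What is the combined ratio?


Combined ratio = loss ratio + expense ratio
= 0.56 + 0.29
= 0.85


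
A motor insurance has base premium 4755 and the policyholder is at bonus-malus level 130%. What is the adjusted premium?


adjusted = base * BM_level / 100
= 4755 * 130 / 100
= 4755 * 1.3
= 6181.5


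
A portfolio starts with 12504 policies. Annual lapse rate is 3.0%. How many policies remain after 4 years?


remaining = initial * (1 - lapse)^years
= 12504 * (1 - 0.03)^4
= 12504 * 0.885293
= 11069.7013


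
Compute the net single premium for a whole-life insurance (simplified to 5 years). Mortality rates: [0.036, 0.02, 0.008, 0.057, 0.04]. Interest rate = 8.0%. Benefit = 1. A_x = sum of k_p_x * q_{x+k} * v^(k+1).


v = 0.925926
Year 0: k_p_x=1.0, q=0.036, term=0.033333
Year 1: k_p_x=0.964, q=0.02, term=0.016529
Year 2: k_p_x=0.94472, q=0.008, term=0.006
Year 3: k_p_x=0.937162, q=0.057, term=0.039264
Year 4: k_p_x=0.883744, q=0.04, term=0.024058
A_x = 0.1192


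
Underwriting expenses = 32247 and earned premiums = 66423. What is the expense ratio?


Expense ratio = expenses / premiums
= 32247 / 66423
= 0.4855


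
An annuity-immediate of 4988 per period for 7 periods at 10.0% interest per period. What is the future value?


FV = PMT * ((1+i)^n - 1) / i
= 4988 * ((1.1)^7 - 1) / 0.1
= 4988 * (1.948717 - 1) / 0.1
= 47322.0089


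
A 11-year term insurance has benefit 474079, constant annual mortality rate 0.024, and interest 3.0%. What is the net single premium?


NSP = benefit * sum_{k=0}^{n-1} k_p_x * q * v^(k+1)
With constant q=0.024, v=0.970874
Sum = 0.198659
NSP = 474079 * 0.198659
= 94180.1018


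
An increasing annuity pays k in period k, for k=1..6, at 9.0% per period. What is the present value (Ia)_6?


(Ia)_n = sum_{k=1}^{n} k * v^k, v = 1/(1+i)
v = 0.917431
Sum computed term by term:
(Ia)_6 = 14.5783


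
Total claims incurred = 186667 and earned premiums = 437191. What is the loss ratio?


Loss ratio = claims / premiums
= 186667 / 437191
= 0.427


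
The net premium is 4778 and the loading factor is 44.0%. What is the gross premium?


Gross = net * (1 + loading)
= 4778 * (1 + 0.44)
= 4778 * 1.44
= 6880.32


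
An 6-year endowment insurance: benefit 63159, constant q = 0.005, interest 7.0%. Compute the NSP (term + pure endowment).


Term component = 1488.0253
Pure endowment = 6_p_x * v^6 * benefit = 0.970373 * 0.666342 * 63159 = 40838.6205
NSP = 42326.6458


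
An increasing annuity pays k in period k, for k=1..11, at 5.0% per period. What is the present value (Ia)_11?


(Ia)_n = sum_{k=1}^{n} k * v^k, v = 1/(1+i)
v = 0.952381
Sum computed term by term:
(Ia)_11 = 45.8053


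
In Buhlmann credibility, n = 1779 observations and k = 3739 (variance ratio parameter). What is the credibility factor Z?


Z = n / (n + k)
= 1779 / (1779 + 3739)
= 1779 / 5518
= 0.3224


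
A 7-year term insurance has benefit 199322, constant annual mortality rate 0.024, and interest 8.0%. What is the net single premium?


NSP = benefit * sum_{k=0}^{n-1} k_p_x * q * v^(k+1)
With constant q=0.024, v=0.925926
Sum = 0.117174
NSP = 199322 * 0.117174
= 23355.3435


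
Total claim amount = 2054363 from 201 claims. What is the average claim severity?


severity = total / number
= 2054363 / 201
= 10220.7114


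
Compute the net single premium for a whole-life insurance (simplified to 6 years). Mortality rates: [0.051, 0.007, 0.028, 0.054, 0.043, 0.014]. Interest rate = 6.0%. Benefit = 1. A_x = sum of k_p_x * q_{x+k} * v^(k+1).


v = 0.943396
Year 0: k_p_x=1.0, q=0.051, term=0.048113
Year 1: k_p_x=0.949, q=0.007, term=0.005912
Year 2: k_p_x=0.942357, q=0.028, term=0.022154
Year 3: k_p_x=0.915971, q=0.054, term=0.039179
Year 4: k_p_x=0.866509, q=0.043, term=0.027843
Year 5: k_p_x=0.829249, q=0.014, term=0.008184
A_x = 0.1514


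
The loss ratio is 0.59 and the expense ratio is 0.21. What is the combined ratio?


Combined ratio = loss ratio + expense ratio
= 0.59 + 0.21
= 0.8


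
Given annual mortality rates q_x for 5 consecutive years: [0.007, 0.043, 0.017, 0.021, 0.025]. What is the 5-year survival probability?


p_k = 1 - q_k for each year
Survival = product of (1 - q_k)
= 0.993 * 0.957 * 0.983 * 0.979 * 0.975
= 0.8917


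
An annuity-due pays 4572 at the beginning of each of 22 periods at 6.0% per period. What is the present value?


PV_due = PMT * (1-(1+i)^(-n))/i * (1+i)
PV_immediate = 55054.1116
PV_due = 55054.1116 * 1.06
= 58357.3583


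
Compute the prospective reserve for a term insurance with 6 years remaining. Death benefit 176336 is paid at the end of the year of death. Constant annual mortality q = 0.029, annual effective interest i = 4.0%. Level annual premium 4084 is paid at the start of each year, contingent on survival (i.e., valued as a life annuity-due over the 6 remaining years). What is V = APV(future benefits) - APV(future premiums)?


v = 1/(1+i) = 0.961538
APV(future benefits) per unit = sum_{k=0}^{5} k_p_x * q * v^(k+1) = 0.141893
APV(future benefits) = 176336 * 0.141893 = 25020.8524
Life annuity-due factor ä_{x:6} = sum_{k=0}^{5} k_p_x * v^k = 5.088578
APV(future premiums) = 4084 * 5.088578 = 20781.7536
V = 25020.8524 - 20781.7536
= 4239.0988


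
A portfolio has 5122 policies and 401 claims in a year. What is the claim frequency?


frequency = claims / policies
= 401 / 5122
= 0.0783


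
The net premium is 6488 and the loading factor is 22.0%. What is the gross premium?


Gross = net * (1 + loading)
= 6488 * (1 + 0.22)
= 6488 * 1.22
= 7915.36


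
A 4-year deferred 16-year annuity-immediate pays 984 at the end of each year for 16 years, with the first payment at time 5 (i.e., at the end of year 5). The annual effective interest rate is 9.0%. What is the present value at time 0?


PV at time 4 of the 16-year annuity-immediate:
a_n = 984 * (1-(1+0.09)^(-16))/0.09 = 8179.5573
Discount back 4 years to time 0:
PV = 8179.5573 * (1+0.09)^(-4)
= 8179.5573 * 0.708425
= 5794.6046


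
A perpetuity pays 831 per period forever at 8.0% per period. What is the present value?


PV = PMT / i
= 831 / 0.08
= 10387.5


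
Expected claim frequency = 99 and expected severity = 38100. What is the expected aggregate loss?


E[S] = E[N] * E[X]
= 99 * 38100
= 3.7719e+06


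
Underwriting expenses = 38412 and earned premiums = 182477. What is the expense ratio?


Expense ratio = expenses / premiums
= 38412 / 182477
= 0.2105


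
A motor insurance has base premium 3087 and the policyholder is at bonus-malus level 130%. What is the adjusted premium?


adjusted = base * BM_level / 100
= 3087 * 130 / 100
= 3087 * 1.3
= 4013.1


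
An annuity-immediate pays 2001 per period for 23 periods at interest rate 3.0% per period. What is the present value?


PV = PMT * (1 - (1+i)^(-n)) / i
= 2001 * (1 - (1+0.03)^(-23)) / 0.03
= 2001 * (1 - 0.506692) / 0.03
= 2001 * 16.443608
= 32903.6604


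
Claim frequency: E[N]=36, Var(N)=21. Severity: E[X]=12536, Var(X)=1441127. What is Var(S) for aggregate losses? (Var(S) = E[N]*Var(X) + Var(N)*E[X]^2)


Var(S) = E[N]*Var(X) + Var(N)*E[X]^2
= 36*1441127 + 21*12536^2
= 51880572 + 3300177216
= 3.3521e+09


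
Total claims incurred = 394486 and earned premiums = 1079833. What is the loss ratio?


Loss ratio = claims / premiums
= 394486 / 1079833
= 0.3653


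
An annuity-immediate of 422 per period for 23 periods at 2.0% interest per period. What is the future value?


FV = PMT * ((1+i)^n - 1) / i
= 422 * ((1.02)^23 - 1) / 0.02
= 422 * (1.576899 - 1) / 0.02
= 12172.5745
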